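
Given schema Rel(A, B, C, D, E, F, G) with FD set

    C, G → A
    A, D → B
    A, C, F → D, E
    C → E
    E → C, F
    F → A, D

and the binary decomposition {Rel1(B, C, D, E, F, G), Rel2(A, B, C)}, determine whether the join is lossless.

Yes

Common attributes: Rel1 ∩ Rel2 = {B, C}.
Closure of {B, C}: C → E applies, adding E; E → C, F applies, adding F; F → A, D applies, adding A, D. So (B, C)⁺ = {A, B, C, D, E, F}.
This closure contains every attribute of Rel2, so Rel1 ∩ Rel2 → Rel2. The join is lossless.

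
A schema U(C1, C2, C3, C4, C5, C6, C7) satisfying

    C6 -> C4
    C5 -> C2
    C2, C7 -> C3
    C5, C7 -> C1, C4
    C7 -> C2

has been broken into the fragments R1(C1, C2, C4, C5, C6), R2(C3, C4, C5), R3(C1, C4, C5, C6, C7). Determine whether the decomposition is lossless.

No

Chase test. Columns are C1, C2, C3, C4, C5, C6, C7; row i has aⱼ where attribute j ∈ Ri, else bᵢⱼ.
Initial tableau (one row per fragment):
  row 1: a1 a2 b13 a4 a5 a6 b17
  row 2: b21 b22 a3 a4 a5 b26 b27
  row 3: a1 b32 b33 a4 a5 a6 a7
Rows 1 and 2 agree on C5; apply C5→C2 and equate their C2 entries.
Rows 1 and 3 agree on C5; apply C5→C2 and equate their C2 entries.
No row becomes fully distinguished — the join is lossy.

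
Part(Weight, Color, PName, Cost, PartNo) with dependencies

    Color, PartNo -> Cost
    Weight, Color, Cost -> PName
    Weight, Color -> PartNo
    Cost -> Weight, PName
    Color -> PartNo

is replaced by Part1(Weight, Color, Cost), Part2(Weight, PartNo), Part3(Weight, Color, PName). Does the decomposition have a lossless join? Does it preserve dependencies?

lossy and not dependency-preserving

Lossless test (chase): Rows 1 and 3 agree on Weight, Color; apply Weight, Color→PartNo and equate their PartNo entries. Rows 1 and 3 agree on Color, PartNo; apply Color, PartNo→Cost and equate their Cost entries. Rows 1 and 3 agree on Weight, Color, Cost; apply Weight, Color, Cost→PName and equate their PName entries. No row becomes fully distinguished — the join is lossy.
Dependency preservation: the restricted closure of {Weight, Color} across the fragments never reaches {PartNo}, so Weight, Color → PartNo cannot be enforced without a join — not preserved.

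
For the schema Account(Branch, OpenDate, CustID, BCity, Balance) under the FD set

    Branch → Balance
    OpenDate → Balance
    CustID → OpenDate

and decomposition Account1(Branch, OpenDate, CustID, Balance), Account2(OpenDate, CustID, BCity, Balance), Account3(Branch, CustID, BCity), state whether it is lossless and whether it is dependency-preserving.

lossless and dependency-preserving

Lossless test (chase): Rows 1 and 3 agree on Branch; apply Branch→Balance and equate their Balance entries. Rows 1 and 3 agree on CustID; apply CustID→OpenDate and equate their OpenDate entries. Row 3 is now all distinguished symbols — the join is lossless.
Dependency preservation: every FD's attributes lie within a single fragment, so each can be enforced locally — preserved.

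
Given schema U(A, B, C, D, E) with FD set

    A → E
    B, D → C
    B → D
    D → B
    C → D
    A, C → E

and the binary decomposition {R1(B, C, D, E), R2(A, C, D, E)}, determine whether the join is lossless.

Common attributes: R1 ∩ R2 = {C, D, E}.
Closure of {C, D, E}: D → B applies, adding B. So (C, D, E)⁺ = {B, C, D, E}.
This closure contains every attribute of R1, so R1 ∩ R2 → R1. The join is lossless.

Yes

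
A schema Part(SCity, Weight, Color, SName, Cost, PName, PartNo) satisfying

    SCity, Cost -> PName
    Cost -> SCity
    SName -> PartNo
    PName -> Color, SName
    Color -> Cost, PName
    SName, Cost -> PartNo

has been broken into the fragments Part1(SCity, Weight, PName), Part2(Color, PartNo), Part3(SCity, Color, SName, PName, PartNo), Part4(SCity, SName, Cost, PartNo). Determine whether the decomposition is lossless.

No

Chase test. Columns are SCity, Weight, Color, SName, Cost, PName, PartNo; row i has aⱼ where attribute j ∈ Parti, else bᵢⱼ.
Initial tableau (one row per fragment):
  row 1: a1 a2 b13 b14 b15 a6 b17
  row 2: b21 b22 a3 b24 b25 b26 a7
  row 3: a1 b32 a3 a4 b35 a6 a7
  row 4: a1 b42 b43 a4 a5 b46 a7
Rows 1 and 3 agree on PName; apply PName→Color, SName and equate their Color, SName entries.
Rows 1 and 2 agree on Color; apply Color→Cost, PName and equate their Cost, PName entries.
Rows 1 and 3 agree on Color; apply Color→Cost, PName and equate their Cost, PName entries.
Rows 1 and 3 agree on SName, Cost; apply SName, Cost→PartNo and equate their PartNo entries.
Rows 1 and 2 agree on Cost; apply Cost→SCity and equate their SCity entries.
Rows 1 and 2 agree on PName; apply PName→Color, SName and equate their Color, SName entries.
No row becomes fully distinguished — the join is lossy.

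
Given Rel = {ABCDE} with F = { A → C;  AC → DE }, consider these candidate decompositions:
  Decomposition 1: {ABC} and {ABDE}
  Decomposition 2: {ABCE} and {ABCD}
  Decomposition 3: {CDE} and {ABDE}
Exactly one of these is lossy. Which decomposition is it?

Decomposition 1: common = {AB}, closure = {ABCDE} → lossless.
Decomposition 2: common = {ABC}, closure = {ABCDE} → lossless.
Decomposition 3: common = {DE}, closure = {DE} → lossy.

Decomposition 3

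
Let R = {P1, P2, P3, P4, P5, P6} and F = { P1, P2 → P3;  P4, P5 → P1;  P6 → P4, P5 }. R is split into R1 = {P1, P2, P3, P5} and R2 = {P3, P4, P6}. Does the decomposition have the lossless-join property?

Common attributes: R1 ∩ R2 = {P3}.
No dependency enlarges {P3}, so (P3)⁺ = {P3}.
The closure contains neither all of R1 = {P1, P2, P3, P5} nor all of R2 = {P3, P4, P6}, so the common attributes are not a superkey of either fragment. The join is lossy.

No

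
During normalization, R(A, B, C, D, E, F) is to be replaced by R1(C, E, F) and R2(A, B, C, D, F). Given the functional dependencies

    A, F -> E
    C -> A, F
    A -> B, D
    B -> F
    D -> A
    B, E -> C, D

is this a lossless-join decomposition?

Common attributes: R1 ∩ R2 = {C, F}.
Closure of {C, F}: C → A, F applies, adding A; A → B, D applies, adding B, D; A, F → E applies, adding E. So (C, F)⁺ = {A, B, C, D, E, F}.
This closure contains every attribute of R1, so R1 ∩ R2 → R1. The join is lossless.

Yes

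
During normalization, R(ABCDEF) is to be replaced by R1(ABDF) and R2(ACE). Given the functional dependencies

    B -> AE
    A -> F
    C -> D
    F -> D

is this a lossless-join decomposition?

No

Common attributes: R1 ∩ R2 = {A}.
Closure of {A}: A → F applies, adding F; F → D applies, adding D. So (A)⁺ = {ADF}.
The closure contains neither all of R1 = {ABDF} nor all of R2 = {ACE}, so the common attributes are not a superkey of either fragment. The join is lossy.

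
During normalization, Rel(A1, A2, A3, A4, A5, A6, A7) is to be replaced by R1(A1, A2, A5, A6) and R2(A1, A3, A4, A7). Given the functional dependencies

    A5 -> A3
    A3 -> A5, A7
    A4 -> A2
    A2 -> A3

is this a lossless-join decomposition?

No

Common attributes: R1 ∩ R2 = {A1}.
No dependency enlarges {A1}, so (A1)⁺ = {A1}.
The closure contains neither all of R1 = {A1, A2, A5, A6} nor all of R2 = {A1, A3, A4, A7}, so the common attributes are not a superkey of either fragment. The join is lossy.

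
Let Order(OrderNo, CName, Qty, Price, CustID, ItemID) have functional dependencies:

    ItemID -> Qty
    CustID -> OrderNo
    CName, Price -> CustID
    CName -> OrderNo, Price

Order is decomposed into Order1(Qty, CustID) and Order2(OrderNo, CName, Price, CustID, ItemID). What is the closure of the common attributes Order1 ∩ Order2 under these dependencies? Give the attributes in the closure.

Order1 ∩ Order2 = {CustID}.
CustID → OrderNo applies, adding OrderNo
Closure: {OrderNo, CustID}.

OrderNo, CustID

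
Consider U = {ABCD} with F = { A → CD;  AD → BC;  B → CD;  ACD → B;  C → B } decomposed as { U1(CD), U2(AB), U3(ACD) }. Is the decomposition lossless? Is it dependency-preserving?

lossless but not dependency-preserving

Lossless test (chase): Rows 2 and 3 agree on A; apply A→CD and equate their CD entries. Rows 2 and 3 agree on AD; apply AD→BC and equate their BC entries. Rows 1 and 2 agree on C; apply C→B and equate their B entries. Row 2 is now all distinguished symbols — the join is lossless.
Dependency preservation: the restricted closure of {B} across the fragments never reaches {CD}, so B → CD cannot be enforced without a join — not preserved.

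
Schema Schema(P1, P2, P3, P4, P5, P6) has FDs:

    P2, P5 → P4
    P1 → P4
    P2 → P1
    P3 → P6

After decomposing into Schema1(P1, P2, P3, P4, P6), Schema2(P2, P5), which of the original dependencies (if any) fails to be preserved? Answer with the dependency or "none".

P2, P5 → P4: restricted closure across fragments reaches P4.
P1 → P4 lies within Schema1.
P2 → P1 lies within Schema1.
P3 → P6 lies within Schema1.
Every dependency is enforceable on the fragments, so the decomposition is dependency-preserving.

none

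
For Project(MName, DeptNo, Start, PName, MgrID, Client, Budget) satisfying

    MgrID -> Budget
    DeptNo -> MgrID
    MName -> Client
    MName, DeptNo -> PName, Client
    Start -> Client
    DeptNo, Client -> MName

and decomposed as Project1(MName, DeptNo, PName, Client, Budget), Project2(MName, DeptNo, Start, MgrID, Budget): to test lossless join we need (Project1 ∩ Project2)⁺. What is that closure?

MName, DeptNo, PName, MgrID, Client, Budget

Project1 ∩ Project2 = {MName, DeptNo, Budget}.
DeptNo → MgrID applies, adding MgrID
MName → Client applies, adding Client
MName, DeptNo → PName, Client applies, adding PName
Closure: {MName, DeptNo, PName, MgrID, Client, Budget}.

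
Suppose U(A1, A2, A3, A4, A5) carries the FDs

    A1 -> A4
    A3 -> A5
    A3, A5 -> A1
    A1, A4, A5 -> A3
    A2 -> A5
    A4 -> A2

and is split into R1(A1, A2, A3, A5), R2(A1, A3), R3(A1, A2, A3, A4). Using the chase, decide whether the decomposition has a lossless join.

Yes

Chase test. Columns are A1, A2, A3, A4, A5; row i has aⱼ where attribute j ∈ Ri, else bᵢⱼ.
Initial tableau (one row per fragment):
  row 1: a1 a2 a3 b14 a5
  row 2: a1 b22 a3 b24 b25
  row 3: a1 a2 a3 a4 b35
Rows 1 and 2 agree on A1; apply A1→A4 and equate their A4 entries.
Rows 1 and 3 agree on A1; apply A1→A4 and equate their A4 entries.
Rows 1 and 2 agree on A3; apply A3→A5 and equate their A5 entries.
Rows 1 and 3 agree on A3; apply A3→A5 and equate their A5 entries.
Rows 1 and 2 agree on A4; apply A4→A2 and equate their A2 entries.
Row 1 is now all distinguished symbols — the join is lossless.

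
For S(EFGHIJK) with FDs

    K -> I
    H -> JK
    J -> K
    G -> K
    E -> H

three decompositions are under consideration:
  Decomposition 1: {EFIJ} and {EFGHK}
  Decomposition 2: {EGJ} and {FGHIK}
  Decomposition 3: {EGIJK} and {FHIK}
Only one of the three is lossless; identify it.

Decomposition 1

Decomposition 1: common = {EF}, closure = {EFHIJK} → lossless.
Decomposition 2: common = {G}, closure = {GIK} → lossy.
Decomposition 3: common = {IK}, closure = {IK} → lossy.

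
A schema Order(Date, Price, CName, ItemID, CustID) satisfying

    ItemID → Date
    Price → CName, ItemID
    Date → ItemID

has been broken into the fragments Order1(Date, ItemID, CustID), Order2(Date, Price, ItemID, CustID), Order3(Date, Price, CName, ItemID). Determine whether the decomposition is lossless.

Chase test. Columns are Date, Price, CName, ItemID, CustID; row i has aⱼ where attribute j ∈ Orderi, else bᵢⱼ.
Initial tableau (one row per fragment):
  row 1: a1 b12 b13 a4 a5
  row 2: a1 a2 b23 a4 a5
  row 3: a1 a2 a3 a4 b35
Rows 2 and 3 agree on Price; apply Price→CName, ItemID and equate their CName, ItemID entries.
Row 2 is now all distinguished symbols — the join is lossless.

Yes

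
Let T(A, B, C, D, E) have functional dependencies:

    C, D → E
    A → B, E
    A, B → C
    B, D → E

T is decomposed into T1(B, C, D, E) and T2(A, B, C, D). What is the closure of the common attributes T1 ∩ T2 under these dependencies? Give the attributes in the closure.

B, C, D, E

T1 ∩ T2 = {B, C, D}.
C, D → E applies, adding E
Closure: {B, C, D, E}.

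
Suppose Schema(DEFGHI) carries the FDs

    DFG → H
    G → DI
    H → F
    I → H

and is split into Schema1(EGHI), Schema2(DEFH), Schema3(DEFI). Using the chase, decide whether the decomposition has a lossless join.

Chase test. Columns are DEFGHI; row i has aⱼ where attribute j ∈ Schemai, else bᵢⱼ.
Initial tableau (one row per fragment):
  row 1: b11 a2 b13 a4 a5 a6
  row 2: a1 a2 a3 b24 a5 b26
  row 3: a1 a2 a3 b34 b35 a6
Rows 1 and 2 agree on H; apply H→F and equate their F entries.
Rows 1 and 3 agree on I; apply I→H and equate their H entries.
No row becomes fully distinguished — the join is lossy.

No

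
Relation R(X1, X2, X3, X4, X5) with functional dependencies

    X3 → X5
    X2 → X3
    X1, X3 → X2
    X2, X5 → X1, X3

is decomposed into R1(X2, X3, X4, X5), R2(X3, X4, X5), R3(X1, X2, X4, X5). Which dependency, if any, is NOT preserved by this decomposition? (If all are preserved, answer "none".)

Check X1, X3 → X2: no single fragment contains all of {X1, X2, X3}, and the restricted closure of {X1, X3} across the fragments never reaches {X2}.
X3 → X5 is preserved.
X2 → X3 is preserved.
X2, X5 → X1, X3 is preserved.

X1, X3 → X2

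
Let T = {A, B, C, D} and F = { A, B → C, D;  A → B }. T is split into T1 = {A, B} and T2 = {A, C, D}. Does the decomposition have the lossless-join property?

Common attributes: T1 ∩ T2 = {A}.
Closure of {A}: A → B applies, adding B; A, B → C, D applies, adding C, D. So (A)⁺ = {A, B, C, D}.
This closure contains every attribute of T1, so T1 ∩ T2 → T1. The join is lossless.

Yes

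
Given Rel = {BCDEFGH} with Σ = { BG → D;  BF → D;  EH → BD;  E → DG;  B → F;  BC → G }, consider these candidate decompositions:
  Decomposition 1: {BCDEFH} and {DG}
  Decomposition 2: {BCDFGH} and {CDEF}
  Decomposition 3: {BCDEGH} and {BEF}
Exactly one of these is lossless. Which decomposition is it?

Decomposition 1: common = {D}, closure = {D} → lossy.
Decomposition 2: common = {CDF}, closure = {CDF} → lossy.
Decomposition 3: common = {BE}, closure = {BDEFG} → lossless.

Decomposition 3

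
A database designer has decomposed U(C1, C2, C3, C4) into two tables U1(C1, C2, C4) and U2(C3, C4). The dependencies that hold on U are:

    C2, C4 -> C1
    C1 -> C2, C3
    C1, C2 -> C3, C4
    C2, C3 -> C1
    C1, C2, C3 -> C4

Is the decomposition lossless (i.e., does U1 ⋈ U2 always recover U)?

No

Common attributes: U1 ∩ U2 = {C4}.
No dependency enlarges {C4}, so (C4)⁺ = {C4}.
The closure contains neither all of U1 = {C1, C2, C4} nor all of U2 = {C3, C4}, so the common attributes are not a superkey of either fragment. The join is lossy.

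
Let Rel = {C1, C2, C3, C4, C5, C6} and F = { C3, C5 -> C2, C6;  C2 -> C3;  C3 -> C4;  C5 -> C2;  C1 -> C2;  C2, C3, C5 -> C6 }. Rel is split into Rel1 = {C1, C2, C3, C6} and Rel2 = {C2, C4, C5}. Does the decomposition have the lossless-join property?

Common attributes: Rel1 ∩ Rel2 = {C2}.
Closure of {C2}: C2 → C3 applies, adding C3; C3 → C4 applies, adding C4. So (C2)⁺ = {C2, C3, C4}.
The closure contains neither all of Rel1 = {C1, C2, C3, C6} nor all of Rel2 = {C2, C4, C5}, so the common attributes are not a superkey of either fragment. The join is lossy.

No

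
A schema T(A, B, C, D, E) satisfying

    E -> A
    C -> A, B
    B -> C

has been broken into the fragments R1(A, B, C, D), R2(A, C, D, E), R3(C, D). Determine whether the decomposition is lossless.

Chase test. Columns are A, B, C, D, E; row i has aⱼ where attribute j ∈ Ri, else bᵢⱼ.
Initial tableau (one row per fragment):
  row 1: a1 a2 a3 a4 b15
  row 2: a1 b22 a3 a4 a5
  row 3: b31 b32 a3 a4 b35
Rows 1 and 2 agree on C; apply C→A, B and equate their A, B entries.
Rows 1 and 3 agree on C; apply C→A, B and equate their A, B entries.
Row 2 is now all distinguished symbols — the join is lossless.

Yes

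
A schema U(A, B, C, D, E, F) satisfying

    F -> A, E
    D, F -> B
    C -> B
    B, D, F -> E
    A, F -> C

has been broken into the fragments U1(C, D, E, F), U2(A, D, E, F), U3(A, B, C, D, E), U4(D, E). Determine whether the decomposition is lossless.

Chase test. Columns are A, B, C, D, E, F; row i has aⱼ where attribute j ∈ Ui, else bᵢⱼ.
Initial tableau (one row per fragment):
  row 1: b11 b12 a3 a4 a5 a6
  row 2: a1 b22 b23 a4 a5 a6
  row 3: a1 a2 a3 a4 a5 b36
  row 4: b41 b42 b43 a4 a5 b46
Rows 1 and 2 agree on F; apply F→A, E and equate their A, E entries.
Rows 1 and 2 agree on D, F; apply D, F→B and equate their B entries.
Rows 1 and 3 agree on C; apply C→B and equate their B entries.
Rows 1 and 2 agree on A, F; apply A, F→C and equate their C entries.
Row 1 is now all distinguished symbols — the join is lossless.

Yes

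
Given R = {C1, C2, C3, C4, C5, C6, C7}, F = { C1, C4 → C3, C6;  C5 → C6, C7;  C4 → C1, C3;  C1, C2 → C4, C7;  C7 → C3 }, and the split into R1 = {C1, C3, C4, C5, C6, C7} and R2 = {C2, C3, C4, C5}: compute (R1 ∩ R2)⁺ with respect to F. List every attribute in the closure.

R1 ∩ R2 = {C3, C4, C5}.
C5 → C6, C7 applies, adding C6, C7
C4 → C1, C3 applies, adding C1
Closure: {C1, C3, C4, C5, C6, C7}.

C1, C3, C4, C5, C6, C7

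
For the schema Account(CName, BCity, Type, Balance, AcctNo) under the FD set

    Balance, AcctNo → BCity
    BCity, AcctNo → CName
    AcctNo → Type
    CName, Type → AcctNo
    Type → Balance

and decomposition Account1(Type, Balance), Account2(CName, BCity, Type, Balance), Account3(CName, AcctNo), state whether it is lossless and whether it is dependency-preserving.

Lossless test (chase): applying each FD to every pair of rows produces no changes in the tableau, so no row becomes fully distinguished — the join is lossy.
Dependency preservation: the restricted closure of {Balance, AcctNo} across the fragments never reaches {BCity}, so Balance, AcctNo → BCity cannot be enforced without a join — not preserved.

lossy and not dependency-preserving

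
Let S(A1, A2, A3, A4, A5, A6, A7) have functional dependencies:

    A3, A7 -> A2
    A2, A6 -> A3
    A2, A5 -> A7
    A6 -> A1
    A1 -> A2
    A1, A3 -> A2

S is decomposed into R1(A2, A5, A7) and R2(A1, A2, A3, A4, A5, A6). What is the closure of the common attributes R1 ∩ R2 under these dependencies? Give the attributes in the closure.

A2, A5, A7

R1 ∩ R2 = {A2, A5}.
A2, A5 → A7 applies, adding A7
Closure: {A2, A5, A7}.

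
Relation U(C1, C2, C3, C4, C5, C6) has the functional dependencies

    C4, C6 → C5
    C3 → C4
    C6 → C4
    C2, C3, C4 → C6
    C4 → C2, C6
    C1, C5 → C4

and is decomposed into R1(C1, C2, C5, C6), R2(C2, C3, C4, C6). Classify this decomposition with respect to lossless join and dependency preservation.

Lossless test: (C2, C6)⁺ = {C2, C4, C5, C6}, which is a superkey of neither fragment — lossy.
Dependency preservation: C4, C6 → C5; C1, C5 → C4 are not contained in any single fragment, but the restricted closure of each left-hand side across the fragments still reaches the right-hand side; the remaining FDs each lie inside some fragment. All dependencies are preserved.

lossy but dependency-preserving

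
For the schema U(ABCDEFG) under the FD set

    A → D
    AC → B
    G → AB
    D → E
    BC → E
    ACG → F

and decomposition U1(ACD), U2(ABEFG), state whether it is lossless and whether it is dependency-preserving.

Lossless test: (A)⁺ = {ADE}, which is a superkey of neither fragment — lossy.
Dependency preservation: the restricted closure of {AC} across the fragments never reaches {B}, so AC → B cannot be enforced without a join — not preserved.

lossy and not dependency-preserving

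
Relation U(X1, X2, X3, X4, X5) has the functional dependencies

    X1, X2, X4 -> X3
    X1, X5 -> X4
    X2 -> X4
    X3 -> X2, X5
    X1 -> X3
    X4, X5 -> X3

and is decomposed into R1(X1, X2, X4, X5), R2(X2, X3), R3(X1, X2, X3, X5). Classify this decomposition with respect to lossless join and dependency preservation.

Lossless test (chase): Rows 1 and 3 agree on X1, X5; apply X1, X5→X4 and equate their X4 entries. Rows 1 and 2 agree on X2; apply X2→X4 and equate their X4 entries. Rows 2 and 3 agree on X3; apply X3→X2, X5 and equate their X2, X5 entries. Rows 1 and 3 agree on X1; apply X1→X3 and equate their X3 entries. Row 1 is now all distinguished symbols — the join is lossless.
Dependency preservation: X1, X2, X4 → X3; X4, X5 → X3 are not contained in any single fragment, but the restricted closure of each left-hand side across the fragments still reaches the right-hand side; the remaining FDs each lie inside some fragment. All dependencies are preserved.

lossless and dependency-preserving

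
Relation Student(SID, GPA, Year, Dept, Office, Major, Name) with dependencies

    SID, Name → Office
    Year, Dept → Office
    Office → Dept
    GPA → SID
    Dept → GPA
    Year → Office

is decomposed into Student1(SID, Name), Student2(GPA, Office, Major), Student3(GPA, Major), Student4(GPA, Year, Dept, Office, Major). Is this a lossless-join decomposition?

No

Chase test. Columns are SID, GPA, Year, Dept, Office, Major, Name; row i has aⱼ where attribute j ∈ Studenti, else bᵢⱼ.
Initial tableau (one row per fragment):
  row 1: a1 b12 b13 b14 b15 b16 a7
  row 2: b21 a2 b23 b24 a5 a6 b27
  row 3: b31 a2 b33 b34 b35 a6 b37
  row 4: b41 a2 a3 a4 a5 a6 b47
Rows 2 and 4 agree on Office; apply Office→Dept and equate their Dept entries.
Rows 2 and 3 agree on GPA; apply GPA→SID and equate their SID entries.
Rows 2 and 4 agree on GPA; apply GPA→SID and equate their SID entries.
No row becomes fully distinguished — the join is lossy.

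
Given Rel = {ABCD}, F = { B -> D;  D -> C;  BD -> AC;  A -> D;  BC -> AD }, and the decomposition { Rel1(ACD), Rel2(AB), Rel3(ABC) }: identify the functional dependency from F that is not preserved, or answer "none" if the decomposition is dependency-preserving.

B → D: restricted closure across fragments reaches D.
D → C lies within Rel1.
BD → AC: restricted closure across fragments reaches AC.
A → D lies within Rel1.
BC → AD: restricted closure across fragments reaches AD.
Every dependency is enforceable on the fragments, so the decomposition is dependency-preserving.

none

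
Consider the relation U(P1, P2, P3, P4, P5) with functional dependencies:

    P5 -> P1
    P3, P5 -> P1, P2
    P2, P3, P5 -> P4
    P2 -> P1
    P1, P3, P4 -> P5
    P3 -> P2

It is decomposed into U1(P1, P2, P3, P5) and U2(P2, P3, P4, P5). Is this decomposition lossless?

Yes

Common attributes: U1 ∩ U2 = {P2, P3, P5}.
Closure of {P2, P3, P5}: P5 → P1 applies, adding P1; P2, P3, P5 → P4 applies, adding P4. So (P2, P3, P5)⁺ = {P1, P2, P3, P4, P5}.
This closure contains every attribute of U1, so U1 ∩ U2 → U1. The join is lossless.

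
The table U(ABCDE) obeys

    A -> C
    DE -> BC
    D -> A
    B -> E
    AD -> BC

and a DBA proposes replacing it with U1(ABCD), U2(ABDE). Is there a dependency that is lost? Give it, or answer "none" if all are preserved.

none

A → C lies within U1.
DE → BC: restricted closure across fragments reaches BC.
D → A lies within U1.
B → E lies within U2.
AD → BC lies within U1.
Every dependency is enforceable on the fragments, so the decomposition is dependency-preserving.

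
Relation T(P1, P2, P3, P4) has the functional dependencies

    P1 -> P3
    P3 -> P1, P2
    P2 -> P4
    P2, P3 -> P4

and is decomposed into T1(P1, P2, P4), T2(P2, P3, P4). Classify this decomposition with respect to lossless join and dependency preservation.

lossy and not dependency-preserving

Lossless test: (P2, P4)⁺ = {P2, P4}, which is a superkey of neither fragment — lossy.
Dependency preservation: the restricted closure of {P1} across the fragments never reaches {P3}, so P1 → P3 cannot be enforced without a join — not preserved.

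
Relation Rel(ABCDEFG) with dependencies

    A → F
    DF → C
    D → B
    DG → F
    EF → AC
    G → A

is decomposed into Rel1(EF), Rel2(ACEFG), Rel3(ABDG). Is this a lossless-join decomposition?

No

Chase test. Columns are ABCDEFG; row i has aⱼ where attribute j ∈ Reli, else bᵢⱼ.
Initial tableau (one row per fragment):
  row 1: b11 b12 b13 b14 a5 a6 b17
  row 2: a1 b22 a3 b24 a5 a6 a7
  row 3: a1 a2 b33 a4 b35 b36 a7
Rows 2 and 3 agree on A; apply A→F and equate their F entries.
Rows 1 and 2 agree on EF; apply EF→AC and equate their AC entries.
No row becomes fully distinguished — the join is lossy.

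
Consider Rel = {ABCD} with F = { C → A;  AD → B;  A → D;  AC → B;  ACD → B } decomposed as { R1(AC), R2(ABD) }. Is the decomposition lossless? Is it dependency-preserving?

Lossless test: (A)⁺ = {ABD}, which contains all of one fragment — lossless.
Dependency preservation: AC → B; ACD → B are not contained in any single fragment, but the restricted closure of each left-hand side across the fragments still reaches the right-hand side; the remaining FDs each lie inside some fragment. All dependencies are preserved.

lossless and dependency-preserving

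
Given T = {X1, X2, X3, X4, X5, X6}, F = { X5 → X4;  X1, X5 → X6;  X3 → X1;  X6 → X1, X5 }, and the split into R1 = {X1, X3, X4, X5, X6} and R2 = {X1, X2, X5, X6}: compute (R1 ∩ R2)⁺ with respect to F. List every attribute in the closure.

X1, X4, X5, X6

R1 ∩ R2 = {X1, X5, X6}.
X5 → X4 applies, adding X4
Closure: {X1, X4, X5, X6}.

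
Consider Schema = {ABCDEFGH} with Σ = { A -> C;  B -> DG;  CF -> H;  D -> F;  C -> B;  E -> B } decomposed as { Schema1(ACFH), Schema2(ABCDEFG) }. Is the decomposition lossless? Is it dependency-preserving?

Lossless test: (ACF)⁺ = {ABCDFGH}, which contains all of one fragment — lossless.
Dependency preservation: every FD's attributes lie within a single fragment, so each can be enforced locally — preserved.

lossless and dependency-preserving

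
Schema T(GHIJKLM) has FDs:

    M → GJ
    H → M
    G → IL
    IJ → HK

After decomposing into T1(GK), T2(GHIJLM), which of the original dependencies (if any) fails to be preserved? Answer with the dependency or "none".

Check IJ → HK: no single fragment contains all of {HIJK}, and the restricted closure of {IJ} across the fragments never reaches {HK}.
M → GJ is preserved.
H → M is preserved.
G → IL is preserved.

IJ → HK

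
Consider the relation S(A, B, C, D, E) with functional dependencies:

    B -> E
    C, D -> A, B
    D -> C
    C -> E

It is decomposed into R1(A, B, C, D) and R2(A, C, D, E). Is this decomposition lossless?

Yes

Common attributes: R1 ∩ R2 = {A, C, D}.
Closure of {A, C, D}: C, D → A, B applies, adding B; C → E applies, adding E. So (A, C, D)⁺ = {A, B, C, D, E}.
This closure contains every attribute of R1, so R1 ∩ R2 → R1. The join is lossless.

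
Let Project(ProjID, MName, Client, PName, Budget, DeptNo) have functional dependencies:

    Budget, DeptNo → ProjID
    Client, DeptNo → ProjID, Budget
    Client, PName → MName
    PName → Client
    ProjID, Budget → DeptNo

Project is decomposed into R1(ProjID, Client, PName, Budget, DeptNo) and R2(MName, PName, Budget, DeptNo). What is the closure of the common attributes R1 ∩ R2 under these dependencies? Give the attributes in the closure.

ProjID, MName, Client, PName, Budget, DeptNo

R1 ∩ R2 = {PName, Budget, DeptNo}.
Budget, DeptNo → ProjID applies, adding ProjID
PName → Client applies, adding Client
Client, PName → MName applies, adding MName
Closure: {ProjID, MName, Client, PName, Budget, DeptNo}.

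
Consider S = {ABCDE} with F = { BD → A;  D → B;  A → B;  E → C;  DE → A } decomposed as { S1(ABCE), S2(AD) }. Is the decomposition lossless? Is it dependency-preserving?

lossy but dependency-preserving

Lossless test: (A)⁺ = {AB}, which is a superkey of neither fragment — lossy.
Dependency preservation: BD → A; D → B; DE → A are not contained in any single fragment, but the restricted closure of each left-hand side across the fragments still reaches the right-hand side; the remaining FDs each lie inside some fragment. All dependencies are preserved.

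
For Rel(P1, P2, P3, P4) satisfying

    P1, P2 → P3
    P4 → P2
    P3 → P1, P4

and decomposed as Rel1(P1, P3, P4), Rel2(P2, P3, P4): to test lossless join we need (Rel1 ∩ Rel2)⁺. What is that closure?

P1, P2, P3, P4

Rel1 ∩ Rel2 = {P3, P4}.
P4 → P2 applies, adding P2
P3 → P1, P4 applies, adding P1
Closure: {P1, P2, P3, P4}.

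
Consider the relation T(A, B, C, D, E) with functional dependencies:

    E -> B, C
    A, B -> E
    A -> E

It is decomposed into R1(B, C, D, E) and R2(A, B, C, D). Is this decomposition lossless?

Common attributes: R1 ∩ R2 = {B, C, D}.
No dependency enlarges {B, C, D}, so (B, C, D)⁺ = {B, C, D}.
The closure contains neither all of R1 = {B, C, D, E} nor all of R2 = {A, B, C, D}, so the common attributes are not a superkey of either fragment. The join is lossy.

No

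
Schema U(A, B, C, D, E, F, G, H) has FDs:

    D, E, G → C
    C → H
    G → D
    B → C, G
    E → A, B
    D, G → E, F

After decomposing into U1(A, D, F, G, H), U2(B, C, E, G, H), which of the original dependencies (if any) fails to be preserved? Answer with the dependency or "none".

D, E, G → C: restricted closure across fragments reaches C.
C → H lies within U2.
G → D lies within U1.
B → C, G lies within U2.
E → A, B: restricted closure across fragments reaches A, B.
D, G → E, F: restricted closure across fragments reaches E, F.
Every dependency is enforceable on the fragments, so the decomposition is dependency-preserving.

none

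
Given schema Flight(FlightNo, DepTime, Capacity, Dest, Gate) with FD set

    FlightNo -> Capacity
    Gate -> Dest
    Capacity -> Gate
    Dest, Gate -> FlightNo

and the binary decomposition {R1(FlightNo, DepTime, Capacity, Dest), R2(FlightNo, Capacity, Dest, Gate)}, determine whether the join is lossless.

Common attributes: R1 ∩ R2 = {FlightNo, Capacity, Dest}.
Closure of {FlightNo, Capacity, Dest}: Capacity → Gate applies, adding Gate. So (FlightNo, Capacity, Dest)⁺ = {FlightNo, Capacity, Dest, Gate}.
This closure contains every attribute of R2, so R1 ∩ R2 → R2. The join is lossless.

Yes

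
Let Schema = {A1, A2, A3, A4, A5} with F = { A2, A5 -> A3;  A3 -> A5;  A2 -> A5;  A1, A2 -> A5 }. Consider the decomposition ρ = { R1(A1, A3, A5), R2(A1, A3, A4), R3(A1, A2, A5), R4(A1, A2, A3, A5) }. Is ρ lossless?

Chase test. Columns are A1, A2, A3, A4, A5; row i has aⱼ where attribute j ∈ Ri, else bᵢⱼ.
Initial tableau (one row per fragment):
  row 1: a1 b12 a3 b14 a5
  row 2: a1 b22 a3 a4 b25
  row 3: a1 a2 b33 b34 a5
  row 4: a1 a2 a3 b44 a5
Rows 3 and 4 agree on A2, A5; apply A2, A5→A3 and equate their A3 entries.
Rows 1 and 2 agree on A3; apply A3→A5 and equate their A5 entries.
No row becomes fully distinguished — the join is lossy.

No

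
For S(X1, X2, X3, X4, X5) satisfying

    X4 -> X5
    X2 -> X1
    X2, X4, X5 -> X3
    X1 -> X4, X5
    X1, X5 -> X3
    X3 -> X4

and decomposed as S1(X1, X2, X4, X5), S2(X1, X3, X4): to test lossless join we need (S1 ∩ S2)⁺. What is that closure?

X1, X3, X4, X5

S1 ∩ S2 = {X1, X4}.
X4 → X5 applies, adding X5
X1, X5 → X3 applies, adding X3
Closure: {X1, X3, X4, X5}.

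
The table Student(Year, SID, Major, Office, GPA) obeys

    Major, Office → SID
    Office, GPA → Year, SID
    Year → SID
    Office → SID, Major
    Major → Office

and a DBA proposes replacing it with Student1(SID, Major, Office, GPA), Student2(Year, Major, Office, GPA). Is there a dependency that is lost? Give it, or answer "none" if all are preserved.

Check Year → SID: no single fragment contains all of {Year, SID}, and the restricted closure of {Year} across the fragments never reaches {SID}.
Major, Office → SID is preserved.
Office, GPA → Year, SID is preserved.
Office → SID, Major is preserved.
Major → Office is preserved.

Year → SID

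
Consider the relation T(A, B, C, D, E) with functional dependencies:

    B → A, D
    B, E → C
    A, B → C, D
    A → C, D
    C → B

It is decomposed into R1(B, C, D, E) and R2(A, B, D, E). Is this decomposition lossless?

Common attributes: R1 ∩ R2 = {B, D, E}.
Closure of {B, D, E}: B → A, D applies, adding A; B, E → C applies, adding C. So (B, D, E)⁺ = {A, B, C, D, E}.
This closure contains every attribute of R1, so R1 ∩ R2 → R1. The join is lossless.

Yes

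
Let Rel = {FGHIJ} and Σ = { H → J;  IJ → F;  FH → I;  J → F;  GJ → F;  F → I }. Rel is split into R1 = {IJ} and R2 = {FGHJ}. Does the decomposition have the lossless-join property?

Common attributes: R1 ∩ R2 = {J}.
Closure of {J}: J → F applies, adding F; F → I applies, adding I. So (J)⁺ = {FIJ}.
This closure contains every attribute of R1, so R1 ∩ R2 → R1. The join is lossless.

Yes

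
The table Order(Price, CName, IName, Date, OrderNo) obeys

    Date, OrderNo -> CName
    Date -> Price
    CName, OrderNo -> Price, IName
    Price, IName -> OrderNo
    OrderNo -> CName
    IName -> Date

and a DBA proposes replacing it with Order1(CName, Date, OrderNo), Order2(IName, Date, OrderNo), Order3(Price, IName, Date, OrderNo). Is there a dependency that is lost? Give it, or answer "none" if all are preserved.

Date, OrderNo → CName lies within Order1.
Date → Price lies within Order3.
CName, OrderNo → Price, IName: restricted closure across fragments reaches Price, IName.
Price, IName → OrderNo lies within Order3.
OrderNo → CName lies within Order1.
IName → Date lies within Order2.
Every dependency is enforceable on the fragments, so the decomposition is dependency-preserving.

none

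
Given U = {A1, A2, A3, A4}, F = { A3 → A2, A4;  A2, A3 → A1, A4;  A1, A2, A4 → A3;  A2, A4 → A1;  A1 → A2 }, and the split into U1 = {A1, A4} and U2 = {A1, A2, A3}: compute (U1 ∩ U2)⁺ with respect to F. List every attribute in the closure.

A1, A2

U1 ∩ U2 = {A1}.
A1 → A2 applies, adding A2
Closure: {A1, A2}.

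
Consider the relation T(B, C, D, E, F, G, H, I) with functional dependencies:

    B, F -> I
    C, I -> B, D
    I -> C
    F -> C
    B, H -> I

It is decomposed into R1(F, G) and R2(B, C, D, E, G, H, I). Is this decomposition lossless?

No

Common attributes: R1 ∩ R2 = {G}.
No dependency enlarges {G}, so (G)⁺ = {G}.
The closure contains neither all of R1 = {F, G} nor all of R2 = {B, C, D, E, G, H, I}, so the common attributes are not a superkey of either fragment. The join is lossy.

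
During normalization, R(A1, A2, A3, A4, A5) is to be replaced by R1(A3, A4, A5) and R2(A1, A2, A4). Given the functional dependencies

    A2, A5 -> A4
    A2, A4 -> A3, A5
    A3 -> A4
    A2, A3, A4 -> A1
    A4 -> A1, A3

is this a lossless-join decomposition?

Common attributes: R1 ∩ R2 = {A4}.
Closure of {A4}: A4 → A1, A3 applies, adding A1, A3. So (A4)⁺ = {A1, A3, A4}.
The closure contains neither all of R1 = {A3, A4, A5} nor all of R2 = {A1, A2, A4}, so the common attributes are not a superkey of either fragment. The join is lossy.

No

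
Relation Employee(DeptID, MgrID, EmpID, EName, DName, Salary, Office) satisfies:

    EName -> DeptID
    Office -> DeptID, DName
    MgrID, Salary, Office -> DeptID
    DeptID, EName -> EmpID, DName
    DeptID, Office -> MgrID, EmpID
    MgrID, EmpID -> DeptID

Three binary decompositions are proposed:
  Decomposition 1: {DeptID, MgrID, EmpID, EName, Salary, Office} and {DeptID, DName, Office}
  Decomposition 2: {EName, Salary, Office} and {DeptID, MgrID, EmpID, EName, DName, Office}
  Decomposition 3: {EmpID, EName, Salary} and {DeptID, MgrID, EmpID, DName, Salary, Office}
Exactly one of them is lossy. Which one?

Decomposition 3

Decomposition 1: common = {DeptID, Office}, closure = {DeptID, MgrID, EmpID, DName, Office} → lossless.
Decomposition 2: common = {EName, Office}, closure = {DeptID, MgrID, EmpID, EName, DName, Office} → lossless.
Decomposition 3: common = {EmpID, Salary}, closure = {EmpID, Salary} → lossy.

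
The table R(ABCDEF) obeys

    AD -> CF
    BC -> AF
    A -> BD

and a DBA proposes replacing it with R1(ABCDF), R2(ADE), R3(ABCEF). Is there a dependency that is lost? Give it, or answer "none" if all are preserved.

AD → CF lies within R1.
BC → AF lies within R1.
A → BD lies within R1.
Every dependency is enforceable on the fragments, so the decomposition is dependency-preserving.

none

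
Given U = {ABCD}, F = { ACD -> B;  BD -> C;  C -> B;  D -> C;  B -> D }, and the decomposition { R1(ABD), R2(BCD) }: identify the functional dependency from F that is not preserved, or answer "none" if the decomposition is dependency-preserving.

none

ACD → B: restricted closure across fragments reaches B.
BD → C lies within R2.
C → B lies within R2.
D → C lies within R2.
B → D lies within R1.
Every dependency is enforceable on the fragments, so the decomposition is dependency-preserving.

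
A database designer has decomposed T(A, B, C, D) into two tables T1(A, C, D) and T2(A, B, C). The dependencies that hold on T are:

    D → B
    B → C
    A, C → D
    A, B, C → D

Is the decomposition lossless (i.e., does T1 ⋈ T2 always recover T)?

Common attributes: T1 ∩ T2 = {A, C}.
Closure of {A, C}: A, C → D applies, adding D; D → B applies, adding B. So (A, C)⁺ = {A, B, C, D}.
This closure contains every attribute of T1, so T1 ∩ T2 → T1. The join is lossless.

Yes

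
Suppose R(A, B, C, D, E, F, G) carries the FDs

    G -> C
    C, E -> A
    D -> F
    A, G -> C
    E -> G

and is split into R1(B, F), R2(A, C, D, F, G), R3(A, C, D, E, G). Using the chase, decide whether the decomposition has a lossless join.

No

Chase test. Columns are A, B, C, D, E, F, G; row i has aⱼ where attribute j ∈ Ri, else bᵢⱼ.
Initial tableau (one row per fragment):
  row 1: b11 a2 b13 b14 b15 a6 b17
  row 2: a1 b22 a3 a4 b25 a6 a7
  row 3: a1 b32 a3 a4 a5 b36 a7
Rows 2 and 3 agree on D; apply D→F and equate their F entries.
No row becomes fully distinguished — the join is lossy.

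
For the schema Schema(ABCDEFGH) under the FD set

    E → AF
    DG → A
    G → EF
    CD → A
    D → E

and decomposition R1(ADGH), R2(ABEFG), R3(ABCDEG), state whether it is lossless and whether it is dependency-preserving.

lossy but dependency-preserving

Lossless test (chase): Rows 2 and 3 agree on E; apply E→AF and equate their AF entries. Rows 1 and 2 agree on G; apply G→EF and equate their EF entries. No row becomes fully distinguished — the join is lossy.
Dependency preservation: every FD's attributes lie within a single fragment, so each can be enforced locally — preserved.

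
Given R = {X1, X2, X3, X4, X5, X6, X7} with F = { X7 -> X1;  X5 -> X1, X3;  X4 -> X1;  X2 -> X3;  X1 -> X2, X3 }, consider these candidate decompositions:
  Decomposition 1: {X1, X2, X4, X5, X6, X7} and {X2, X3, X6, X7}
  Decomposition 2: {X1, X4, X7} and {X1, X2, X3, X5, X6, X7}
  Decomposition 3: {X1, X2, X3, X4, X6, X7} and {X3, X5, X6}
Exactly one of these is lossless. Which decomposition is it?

Decomposition 1

Decomposition 1: common = {X2, X6, X7}, closure = {X1, X2, X3, X6, X7} → lossless.
Decomposition 2: common = {X1, X7}, closure = {X1, X2, X3, X7} → lossy.
Decomposition 3: common = {X3, X6}, closure = {X3, X6} → lossy.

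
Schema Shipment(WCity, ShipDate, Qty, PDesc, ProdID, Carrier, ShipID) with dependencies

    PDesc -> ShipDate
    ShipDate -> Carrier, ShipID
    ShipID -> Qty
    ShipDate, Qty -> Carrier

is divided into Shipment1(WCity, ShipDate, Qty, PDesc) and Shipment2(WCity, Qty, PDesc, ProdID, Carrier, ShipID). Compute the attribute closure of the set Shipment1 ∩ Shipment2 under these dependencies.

WCity, ShipDate, Qty, PDesc, Carrier, ShipID

Shipment1 ∩ Shipment2 = {WCity, Qty, PDesc}.
PDesc → ShipDate applies, adding ShipDate
ShipDate → Carrier, ShipID applies, adding Carrier, ShipID
Closure: {WCity, ShipDate, Qty, PDesc, Carrier, ShipID}.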